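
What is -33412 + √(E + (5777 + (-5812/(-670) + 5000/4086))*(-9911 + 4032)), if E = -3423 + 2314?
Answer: -33412 + I*√1770709454176064890/228135 ≈ -33412.0 + 5832.9*I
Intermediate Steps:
E = -1109
-33412 + √(E + (5777 + (-5812/(-670) + 5000/4086))*(-9911 + 4032)) = -33412 + √(-1109 + (5777 + (-5812/(-670) + 5000/4086))*(-9911 + 4032)) = -33412 + √(-1109 + (5777 + (-5812*(-1/670) + 5000*(1/4086)))*(-5879)) = -33412 + √(-1109 + (5777 + (2906/335 + 2500/2043))*(-5879)) = -33412 + √(-1109 + (5777 + 6774458/684405)*(-5879)) = -33412 + √(-1109 + (3960582143/684405)*(-5879)) = -33412 + √(-1109 - 23284262418697/684405) = -33412 + √(-23285021423842/684405) = -33412 + I*√1770709454176064890/228135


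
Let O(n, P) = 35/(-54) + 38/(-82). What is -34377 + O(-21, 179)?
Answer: -76113139/2214 ≈ -34378.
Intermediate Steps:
O(n, P) = -2461/2214 (O(n, P) = 35*(-1/54) + 38*(-1/82) = -35/54 - 19/41 = -2461/2214)
-34377 + O(-21, 179) = -34377 - 2461/2214 = -76113139/2214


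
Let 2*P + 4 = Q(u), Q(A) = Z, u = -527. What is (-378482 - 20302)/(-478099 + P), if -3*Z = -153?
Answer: 265856/318717 ≈ 0.83414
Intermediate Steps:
Z = 51 (Z = -⅓*(-153) = 51)
Q(A) = 51
P = 47/2 (P = -2 + (½)*51 = -2 + 51/2 = 47/2 ≈ 23.500)
(-378482 - 20302)/(-478099 + P) = (-378482 - 20302)/(-478099 + 47/2) = -398784/(-956151/2) = -398784*(-2/956151) = 265856/318717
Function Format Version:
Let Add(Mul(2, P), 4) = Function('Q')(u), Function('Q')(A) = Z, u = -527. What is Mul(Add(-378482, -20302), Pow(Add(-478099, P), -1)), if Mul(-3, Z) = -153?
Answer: Rational(265856, 318717) ≈ 0.83414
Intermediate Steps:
Z = 51 (Z = Mul(Rational(-1, 3), -153) = 51)
Function('Q')(A) = 51
P = Rational(47, 2) (P = Add(-2, Mul(Rational(1, 2), 51)) = Add(-2, Rational(51, 2)) = Rational(47, 2) ≈ 23.500)
Mul(Add(-378482, -20302), Pow(Add(-478099, P), -1)) = Mul(Add(-378482, -20302), Pow(Add(-478099, Rational(47, 2)), -1)) = Mul(-398784, Pow(Rational(-956151, 2), -1)) = Mul(-398784, Rational(-2, 956151)) = Rational(265856, 318717)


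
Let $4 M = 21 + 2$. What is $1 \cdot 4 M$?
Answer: $23$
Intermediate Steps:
$M = \frac{23}{4}$ ($M = \frac{21 + 2}{4} = \frac{1}{4} \cdot 23 = \frac{23}{4} \approx 5.75$)
$1 \cdot 4 M = 1 \cdot 4 \cdot \frac{23}{4} = 4 \cdot \frac{23}{4} = 23$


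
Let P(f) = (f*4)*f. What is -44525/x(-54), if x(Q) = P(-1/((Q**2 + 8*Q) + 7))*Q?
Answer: 276281231525/216 ≈ 1.2791e+9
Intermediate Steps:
P(f) = 4*f**2 (P(f) = (4*f)*f = 4*f**2)
x(Q) = 4*Q/(7 + Q**2 + 8*Q)**2 (x(Q) = (4*(-1/((Q**2 + 8*Q) + 7))**2)*Q = (4*(-1/(7 + Q**2 + 8*Q))**2)*Q = (4/(7 + Q**2 + 8*Q)**2)*Q = 4*Q/(7 + Q**2 + 8*Q)**2)
-44525/x(-54) = -44525*(-(7 + (-54)**2 + 8*(-54))**2/216) = -44525*(-(7 + 2916 - 432)**2/216) = -44525/(4*(-54)/2491**2) = -44525/(4*(-54)*(1/6205081)) = -44525/(-216/6205081) = -44525*(-6205081/216) = 276281231525/216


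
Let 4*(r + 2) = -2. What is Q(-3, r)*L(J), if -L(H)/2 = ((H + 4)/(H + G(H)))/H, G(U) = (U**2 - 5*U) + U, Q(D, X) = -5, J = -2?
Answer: -1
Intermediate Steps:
r = -5/2 (r = -2 + (1/4)*(-2) = -2 - 1/2 = -5/2 ≈ -2.5000)
G(U) = U**2 - 4*U
L(H) = -2*(4 + H)/(H*(H + H*(-4 + H))) (L(H) = -2*(H + 4)/(H + H*(-4 + H))/H = -2*(4 + H)/(H + H*(-4 + H))/H = -2*(4 + H)/(H*(H + H*(-4 + H))))
Q(-3, r)*L(J) = -10*(-4 - 1*(-2))/((-2)**2*(-3 - 2)) = -10*(-4 + 2)/(4*(-5)) = -10*(-1)*(-2)/(4*5) = -5*1/5 = -1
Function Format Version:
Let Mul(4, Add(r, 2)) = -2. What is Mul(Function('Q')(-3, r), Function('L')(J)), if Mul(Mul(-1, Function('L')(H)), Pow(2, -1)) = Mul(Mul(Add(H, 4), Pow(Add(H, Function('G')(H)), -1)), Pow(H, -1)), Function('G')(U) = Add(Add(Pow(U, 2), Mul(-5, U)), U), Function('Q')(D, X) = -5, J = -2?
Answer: -1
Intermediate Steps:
r = Rational(-5, 2) (r = Add(-2, Mul(Rational(1, 4), -2)) = Add(-2, Rational(-1, 2)) = Rational(-5, 2) ≈ -2.5000)
Function('G')(U) = Add(Pow(U, 2), Mul(-4, U))
Function('L')(H) = Mul(-2, Pow(H, -1), Pow(Add(H, Mul(H, Add(-4, H))), -1), Add(4, H)) (Function('L')(H) = Mul(-2, Mul(Mul(Add(H, 4), Pow(Add(H, Mul(H, Add(-4, H))), -1)), Pow(H, -1))) = Mul(-2, Mul(Mul(Add(4, H), Pow(Add(H, Mul(H, Add(-4, H))), -1)), Pow(H, -1))) = Mul(-2, Mul(Mul(Pow(Add(H, Mul(H, Add(-4, H))), -1), Add(4, H)), Pow(H, -1))) = Mul(-2, Mul(Pow(H, -1), Pow(Add(H, Mul(H, Add(-4, H))), -1), Add(4, H))) = Mul(-2, Pow(H, -1), Pow(Add(H, Mul(H, Add(-4, H))), -1), Add(4, H)))
Mul(Function('Q')(-3, r), Function('L')(J)) = Mul(-5, Mul(2, Pow(-2, -2), Pow(Add(-3, -2), -1), Add(-4, Mul(-1, -2)))) = Mul(-5, Mul(2, Rational(1, 4), Pow(-5, -1), Add(-4, 2))) = Mul(-5, Mul(2, Rational(1, 4), Rational(-1, 5), -2)) = Mul(-5, Rational(1, 5)) = -1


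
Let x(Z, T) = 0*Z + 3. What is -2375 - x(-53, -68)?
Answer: -2378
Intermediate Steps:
x(Z, T) = 3 (x(Z, T) = 0 + 3 = 3)
-2375 - x(-53, -68) = -2375 - 1*3 = -2375 - 3 = -2378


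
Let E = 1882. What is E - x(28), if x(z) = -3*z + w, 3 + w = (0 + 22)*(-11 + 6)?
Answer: 2079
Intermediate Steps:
w = -113 (w = -3 + (0 + 22)*(-11 + 6) = -3 + 22*(-5) = -3 - 110 = -113)
x(z) = -113 - 3*z (x(z) = -3*z - 113 = -113 - 3*z)
E - x(28) = 1882 - (-113 - 3*28) = 1882 - (-113 - 84) = 1882 - 1*(-197) = 1882 + 197 = 2079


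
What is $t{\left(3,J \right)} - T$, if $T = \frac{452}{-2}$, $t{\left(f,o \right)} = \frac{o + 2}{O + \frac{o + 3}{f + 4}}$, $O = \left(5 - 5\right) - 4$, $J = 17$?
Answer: $\frac{1675}{8} \approx 209.38$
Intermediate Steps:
$O = -4$ ($O = 0 - 4 = -4$)
$t{\left(f,o \right)} = \frac{2 + o}{-4 + \frac{3 + o}{4 + f}}$ ($t{\left(f,o \right)} = \frac{o + 2}{-4 + \frac{o + 3}{f + 4}} = \frac{2 + o}{-4 + \frac{3 + o}{4 + f}}$)
$T = -226$ ($T = 452 \left(- \frac{1}{2}\right) = -226$)
$t{\left(3,J \right)} - T = \frac{-8 - 68 - 6 - 3 \cdot 17}{13 - 17 + 4 \cdot 3} - -226 = \frac{-8 - 68 - 6 - 51}{13 - 17 + 12} + 226 = \frac{1}{8} \left(-133\right) + 226 = - \frac{133}{8} + 226 = \frac{1675}{8}$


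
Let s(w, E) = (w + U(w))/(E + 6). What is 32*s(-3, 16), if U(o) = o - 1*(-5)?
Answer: -16/11 ≈ -1.4545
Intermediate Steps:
U(o) = 5 + o (U(o) = o + 5 = 5 + o)
s(w, E) = (5 + 2*w)/(6 + E) (s(w, E) = (w + (5 + w))/(E + 6) = (5 + 2*w)/(6 + E))
32*s(-3, 16) = 32*((5 + 2*(-3))/(6 + 16)) = 32*((5 - 6)/22) = 32*((1/22)*(-1)) = 32*(-1/22) = -16/11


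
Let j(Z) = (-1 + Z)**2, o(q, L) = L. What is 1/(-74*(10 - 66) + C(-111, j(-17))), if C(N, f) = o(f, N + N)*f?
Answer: -1/67784 ≈ -1.4753e-5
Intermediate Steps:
C(N, f) = 2*N*f (C(N, f) = (N + N)*f = (2*N)*f = 2*N*f)
1/(-74*(10 - 66) + C(-111, j(-17))) = 1/(-74*(10 - 66) + 2*(-111)*(-1 - 17)**2) = 1/(-74*(-56) + 2*(-111)*(-18)**2) = 1/(4144 + 2*(-111)*324) = 1/(4144 - 71928) = 1/(-67784) = -1/67784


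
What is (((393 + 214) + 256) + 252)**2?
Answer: 1243225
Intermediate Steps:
(((393 + 214) + 256) + 252)**2 = ((607 + 256) + 252)**2 = (863 + 252)**2 = 1115**2 = 1243225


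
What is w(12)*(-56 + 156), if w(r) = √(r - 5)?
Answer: 100*√7 ≈ 264.58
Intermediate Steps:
w(r) = √(-5 + r)
w(12)*(-56 + 156) = √(-5 + 12)*(-56 + 156) = √7*100 = 100*√7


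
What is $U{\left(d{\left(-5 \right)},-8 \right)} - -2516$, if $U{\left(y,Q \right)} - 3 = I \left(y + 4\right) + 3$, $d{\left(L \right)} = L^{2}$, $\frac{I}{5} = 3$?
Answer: $2957$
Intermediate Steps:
$I = 15$ ($I = 5 \cdot 3 = 15$)
$U{\left(y,Q \right)} = 66 + 15 y$ ($U{\left(y,Q \right)} = 3 + \left(15 \left(y + 4\right) + 3\right) = 3 + \left(15 \left(4 + y\right) + 3\right) = 3 + \left(\left(60 + 15 y\right) + 3\right) = 3 + \left(63 + 15 y\right) = 66 + 15 y$)
$U{\left(d{\left(-5 \right)},-8 \right)} - -2516 = \left(66 + 15 \left(-5\right)^{2}\right) - -2516 = \left(66 + 15 \cdot 25\right) + 2516 = \left(66 + 375\right) + 2516 = 441 + 2516 = 2957$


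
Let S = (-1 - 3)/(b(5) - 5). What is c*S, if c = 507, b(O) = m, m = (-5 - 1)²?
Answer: -2028/31 ≈ -65.419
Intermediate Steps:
m = 36 (m = (-6)² = 36)
b(O) = 36
S = -4/31 (S = (-1 - 3)/(36 - 5) = -4/31 ≈ -0.12903)
c*S = 507*(-4/31) = -2028/31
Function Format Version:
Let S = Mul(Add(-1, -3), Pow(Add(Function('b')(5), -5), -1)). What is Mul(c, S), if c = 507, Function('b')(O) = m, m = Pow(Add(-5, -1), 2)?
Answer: Rational(-2028, 31) ≈ -65.419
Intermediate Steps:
m = 36 (m = Pow(-6, 2) = 36)
Function('b')(O) = 36
S = Rational(-4, 31) (S = Mul(Add(-1, -3), Pow(Add(36, -5), -1)) = Mul(-4, Pow(31, -1)) = Mul(-4, Rational(1, 31)) = Rational(-4, 31) ≈ -0.12903)
Mul(c, S) = Mul(507, Rational(-4, 31)) = Rational(-2028, 31)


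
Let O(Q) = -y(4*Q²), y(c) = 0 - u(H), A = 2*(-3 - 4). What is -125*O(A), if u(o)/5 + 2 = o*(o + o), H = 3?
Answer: -10000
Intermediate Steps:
A = -14 (A = 2*(-7) = -14)
u(o) = -10 + 10*o² (u(o) = -10 + 5*(o*(o + o)) = -10 + 5*(o*(2*o)) = -10 + 5*(2*o²) = -10 + 10*o²)
y(c) = -80 (y(c) = 0 - (-10 + 10*3²) = 0 - (-10 + 10*9) = 0 - (-10 + 90) = 0 - 1*80 = 0 - 80 = -80)
O(Q) = 80 (O(Q) = -1*(-80) = 80)
-125*O(A) = -125*80 = -10000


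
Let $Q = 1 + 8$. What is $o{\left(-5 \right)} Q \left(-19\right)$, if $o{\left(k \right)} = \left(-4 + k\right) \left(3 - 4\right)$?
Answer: $-1539$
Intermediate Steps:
$o{\left(k \right)} = 4 - k$ ($o{\left(k \right)} = \left(-4 + k\right) \left(-1\right) = 4 - k$)
$Q = 9$
$o{\left(-5 \right)} Q \left(-19\right) = \left(4 - -5\right) 9 \left(-19\right) = \left(4 + 5\right) 9 \left(-19\right) = 9 \cdot 9 \left(-19\right) = 81 \left(-19\right) = -1539$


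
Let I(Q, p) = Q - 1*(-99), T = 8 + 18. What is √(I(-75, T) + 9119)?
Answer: √9143 ≈ 95.619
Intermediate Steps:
T = 26
I(Q, p) = 99 + Q (I(Q, p) = Q + 99 = 99 + Q)
√(I(-75, T) + 9119) = √((99 - 75) + 9119) = √(24 + 9119) = √9143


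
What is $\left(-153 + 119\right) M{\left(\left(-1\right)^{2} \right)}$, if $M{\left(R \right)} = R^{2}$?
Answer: $-34$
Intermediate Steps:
$\left(-153 + 119\right) M{\left(\left(-1\right)^{2} \right)} = \left(-153 + 119\right) \left(\left(-1\right)^{2}\right)^{2} = - 34 \cdot 1^{2} = \left(-34\right) 1 = -34$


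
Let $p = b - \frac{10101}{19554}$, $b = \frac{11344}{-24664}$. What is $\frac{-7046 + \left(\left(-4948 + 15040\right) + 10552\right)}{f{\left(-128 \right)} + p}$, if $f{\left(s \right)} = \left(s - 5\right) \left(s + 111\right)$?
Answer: $\frac{273251728412}{45415158449} \approx 6.0168$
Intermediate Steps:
$f{\left(s \right)} = \left(-5 + s\right) \left(111 + s\right)$
$b = - \frac{1418}{3083}$ ($b = 11344 \left(- \frac{1}{24664}\right) = - \frac{1418}{3083} \approx -0.45994$)
$p = - \frac{19622985}{20094994}$ ($p = - \frac{1418}{3083} - \frac{10101}{19554} = - \frac{1418}{3083} - \frac{3367}{6518} = - \frac{19622985}{20094994} \approx -0.97651$)
$\frac{-7046 + \left(\left(-4948 + 15040\right) + 10552\right)}{f{\left(-128 \right)} + p} = \frac{-7046 + \left(\left(-4948 + 15040\right) + 10552\right)}{\left(-555 + \left(-128\right)^{2} + 106 \left(-128\right)\right) - \frac{19622985}{20094994}} = \frac{-7046 + \left(10092 + 10552\right)}{\left(-555 + 16384 - 13568\right) - \frac{19622985}{20094994}} = \frac{-7046 + 20644}{2261 - \frac{19622985}{20094994}} = \frac{13598}{\frac{45415158449}{20094994}} = 13598 \cdot \frac{20094994}{45415158449} = \frac{273251728412}{45415158449}$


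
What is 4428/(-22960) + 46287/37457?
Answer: 111609/107020 ≈ 1.0429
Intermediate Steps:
4428/(-22960) + 46287/37457 = 4428*(-1/22960) + 46287*(1/37457) = -27/140 + 46287/37457 = 111609/107020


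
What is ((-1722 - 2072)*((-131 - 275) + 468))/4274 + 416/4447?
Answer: -522140466/9503239 ≈ -54.943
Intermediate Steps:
((-1722 - 2072)*((-131 - 275) + 468))/4274 + 416/4447 = -3794*(-406 + 468)*(1/4274) + 416*(1/4447) = -3794*62*(1/4274) + 416/4447 = -235228*1/4274 + 416/4447 = -117614/2137 + 416/4447 = -522140466/9503239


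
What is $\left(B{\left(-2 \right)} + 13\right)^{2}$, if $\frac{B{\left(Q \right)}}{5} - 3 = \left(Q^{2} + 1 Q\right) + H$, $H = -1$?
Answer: $1089$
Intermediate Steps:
$B{\left(Q \right)} = 10 + 5 Q + 5 Q^{2}$ ($B{\left(Q \right)} = 15 + 5 \left(\left(Q^{2} + 1 Q\right) - 1\right) = 15 + 5 \left(\left(Q^{2} + Q\right) - 1\right) = 15 + 5 \left(\left(Q + Q^{2}\right) - 1\right) = 15 + 5 \left(-1 + Q + Q^{2}\right) = 15 + \left(-5 + 5 Q + 5 Q^{2}\right) = 10 + 5 Q + 5 Q^{2}$)
$\left(B{\left(-2 \right)} + 13\right)^{2} = \left(\left(10 + 5 \left(-2\right) + 5 \left(-2\right)^{2}\right) + 13\right)^{2} = \left(\left(10 - 10 + 5 \cdot 4\right) + 13\right)^{2} = \left(\left(10 - 10 + 20\right) + 13\right)^{2} = \left(20 + 13\right)^{2} = 33^{2} = 1089$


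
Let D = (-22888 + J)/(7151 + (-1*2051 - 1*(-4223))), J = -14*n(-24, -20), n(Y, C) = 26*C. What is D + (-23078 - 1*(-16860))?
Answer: -57986022/9323 ≈ -6219.7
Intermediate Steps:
J = 7280 (J = -364*(-20) = -14*(-520) = 7280)
D = -15608/9323 (D = (-22888 + 7280)/(7151 + (-1*2051 - 1*(-4223))) = -15608/(7151 + (-2051 + 4223)) = -15608/(7151 + 2172) = -15608/9323 ≈ -1.6741)
D + (-23078 - 1*(-16860)) = -15608/9323 + (-23078 - 1*(-16860)) = -15608/9323 + (-23078 + 16860) = -15608/9323 - 6218 = -57986022/9323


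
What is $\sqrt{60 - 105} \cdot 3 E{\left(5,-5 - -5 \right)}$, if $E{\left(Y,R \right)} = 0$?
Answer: $0$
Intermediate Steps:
$\sqrt{60 - 105} \cdot 3 E{\left(5,-5 - -5 \right)} = \sqrt{60 - 105} \cdot 3 \cdot 0 = \sqrt{-45} \cdot 3 \cdot 0 = 3 i \sqrt{5} \cdot 3 \cdot 0 = 9 i \sqrt{5} \cdot 0 = 0$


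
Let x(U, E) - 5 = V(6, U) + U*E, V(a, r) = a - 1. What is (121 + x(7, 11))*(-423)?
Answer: -87984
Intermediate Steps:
V(a, r) = -1 + a
x(U, E) = 10 + E*U (x(U, E) = 5 + ((-1 + 6) + U*E) = 5 + (5 + E*U) = 10 + E*U)
(121 + x(7, 11))*(-423) = (121 + (10 + 11*7))*(-423) = (121 + (10 + 77))*(-423) = (121 + 87)*(-423) = 208*(-423) = -87984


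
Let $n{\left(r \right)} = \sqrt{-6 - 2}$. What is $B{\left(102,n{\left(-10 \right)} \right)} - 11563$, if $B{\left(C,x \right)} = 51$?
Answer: $-11512$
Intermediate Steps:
$n{\left(r \right)} = 2 i \sqrt{2}$ ($n{\left(r \right)} = \sqrt{-8} = 2 i \sqrt{2}$)
$B{\left(102,n{\left(-10 \right)} \right)} - 11563 = 51 - 11563 = -11512$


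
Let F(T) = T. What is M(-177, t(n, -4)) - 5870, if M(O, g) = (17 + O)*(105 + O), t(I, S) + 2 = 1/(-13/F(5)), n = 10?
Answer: 5650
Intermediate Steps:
t(I, S) = -31/13 (t(I, S) = -2 + 1/(-13/5) = -2 - 5/13 = -31/13)
M(-177, t(n, -4)) - 5870 = (1785 + (-177)² + 122*(-177)) - 5870 = (1785 + 31329 - 21594) - 5870 = 11520 - 5870 = 5650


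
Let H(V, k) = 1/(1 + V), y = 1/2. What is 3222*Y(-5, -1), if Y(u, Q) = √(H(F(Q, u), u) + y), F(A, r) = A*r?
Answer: 1074*√6 ≈ 2630.8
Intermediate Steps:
y = ½ ≈ 0.50000
Y(u, Q) = √(½ + 1/(1 + Q*u)) (Y(u, Q) = √(1/(1 + Q*u) + ½) = √(½ + 1/(1 + Q*u)))
3222*Y(-5, -1) = 3222*(√2*√((3 - 1*(-5))/(1 - 1*(-5)))/2) = 3222*(√2*√((3 + 5)/(1 + 5))/2) = 3222*(√2*√(8/6)/2) = 3222*(√2*√((⅙)*8)/2) = 3222*(√2*√(4/3)/2) = 3222*(√2*(2*√3/3)/2) = 3222*(√6/3) = 1074*√6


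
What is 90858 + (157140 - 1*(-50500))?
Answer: 298498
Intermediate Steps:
90858 + (157140 - 1*(-50500)) = 90858 + (157140 + 50500) = 90858 + 207640 = 298498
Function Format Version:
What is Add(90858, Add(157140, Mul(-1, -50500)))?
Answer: 298498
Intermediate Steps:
Add(90858, Add(157140, Mul(-1, -50500))) = Add(90858, Add(157140, 50500)) = Add(90858, 207640) = 298498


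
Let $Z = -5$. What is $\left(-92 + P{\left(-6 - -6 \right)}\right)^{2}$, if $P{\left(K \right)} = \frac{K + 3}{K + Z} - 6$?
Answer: $\frac{243049}{25} \approx 9722.0$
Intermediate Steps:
$P{\left(K \right)} = -6 + \frac{3 + K}{-5 + K}$ ($P{\left(K \right)} = \frac{K + 3}{K - 5} - 6 = \frac{3 + K}{-5 + K} - 6 = -6 + \frac{3 + K}{-5 + K}$)
$\left(-92 + P{\left(-6 - -6 \right)}\right)^{2} = \left(-92 + \frac{33 - 5 \left(-6 - -6\right)}{-5 - 0}\right)^{2} = \left(-92 + \frac{33 - 5 \left(-6 + 6\right)}{-5 + \left(-6 + 6\right)}\right)^{2} = \left(-92 + \frac{33 - 0}{-5 + 0}\right)^{2} = \left(-92 + \frac{33 + 0}{-5}\right)^{2} = \left(-92 - \frac{33}{5}\right)^{2} = \left(- \frac{493}{5}\right)^{2} = \frac{243049}{25}$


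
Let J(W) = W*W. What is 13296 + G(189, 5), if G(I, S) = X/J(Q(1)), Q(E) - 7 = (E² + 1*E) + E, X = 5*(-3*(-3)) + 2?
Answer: 1329647/100 ≈ 13296.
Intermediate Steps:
X = 47 (X = 5*9 + 2 = 45 + 2 = 47)
Q(E) = 7 + E² + 2*E (Q(E) = 7 + ((E² + 1*E) + E) = 7 + ((E² + E) + E) = 7 + ((E + E²) + E) = 7 + (E² + 2*E) = 7 + E² + 2*E)
J(W) = W²
G(I, S) = 47/100 (G(I, S) = 47/((7 + 1² + 2*1)²) = 47/((7 + 1 + 2)²) = 47/(10²) = 47/100)
13296 + G(189, 5) = 13296 + 47/100 = 1329647/100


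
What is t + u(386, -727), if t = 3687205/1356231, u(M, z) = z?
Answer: -982292732/1356231 ≈ -724.28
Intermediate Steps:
t = 3687205/1356231 (t = 3687205*(1/1356231) = 3687205/1356231 ≈ 2.7187)
t + u(386, -727) = 3687205/1356231 - 727 = -982292732/1356231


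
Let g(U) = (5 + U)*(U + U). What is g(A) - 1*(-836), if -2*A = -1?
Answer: 1683/2 ≈ 841.50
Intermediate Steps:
A = ½ (A = -½*(-1) = ½ ≈ 0.50000)
g(U) = 2*U*(5 + U) (g(U) = (5 + U)*(2*U) = 2*U*(5 + U))
g(A) - 1*(-836) = 2*(½)*(5 + ½) - 1*(-836) = 2*(½)*(11/2) + 836 = 11/2 + 836 = 1683/2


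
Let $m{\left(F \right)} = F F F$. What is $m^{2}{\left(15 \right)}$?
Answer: $11390625$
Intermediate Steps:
$m{\left(F \right)} = F^{3}$ ($m{\left(F \right)} = F^{2} F = F^{3}$)
$m^{2}{\left(15 \right)} = \left(15^{3}\right)^{2} = 3375^{2} = 11390625$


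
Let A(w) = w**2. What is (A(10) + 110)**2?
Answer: 44100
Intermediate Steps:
(A(10) + 110)**2 = (10**2 + 110)**2 = (100 + 110)**2 = 210**2 = 44100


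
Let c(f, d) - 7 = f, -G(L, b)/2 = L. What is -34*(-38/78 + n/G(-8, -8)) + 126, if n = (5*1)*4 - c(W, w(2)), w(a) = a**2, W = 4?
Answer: 38513/312 ≈ 123.44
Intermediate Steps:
G(L, b) = -2*L
c(f, d) = 7 + f
n = 9 (n = (5*1)*4 - (7 + 4) = 5*4 - 1*11 = 20 - 11 = 9)
-34*(-38/78 + n/G(-8, -8)) + 126 = -34*(-38/78 + 9/((-2*(-8)))) + 126 = -34*(-38*1/78 + 9/16) + 126 = -34*(-19/39 + 9*(1/16)) + 126 = -34*(-19/39 + 9/16) + 126 = -34*47/624 + 126 = -799/312 + 126 = 38513/312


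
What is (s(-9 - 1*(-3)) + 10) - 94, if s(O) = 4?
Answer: -80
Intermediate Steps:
(s(-9 - 1*(-3)) + 10) - 94 = (4 + 10) - 94 = 14 - 94 = -80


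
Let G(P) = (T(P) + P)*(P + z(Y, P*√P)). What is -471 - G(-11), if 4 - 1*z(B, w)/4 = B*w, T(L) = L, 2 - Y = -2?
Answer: -361 + 3872*I*√11 ≈ -361.0 + 12842.0*I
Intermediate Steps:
Y = 4 (Y = 2 - 1*(-2) = 2 + 2 = 4)
z(B, w) = 16 - 4*B*w
G(P) = 2*P*(16 + P - 16*P^(3/2)) (G(P) = (P + P)*(P + (16 - 4*4*P*√P)) = (2*P)*(P + (16 - 4*4*P^(3/2))) = (2*P)*(P + (16 - 16*P^(3/2))) = (2*P)*(16 + P - 16*P^(3/2)) = 2*P*(16 + P - 16*P^(3/2)))
-471 - G(-11) = -471 - 2*(-11)*(16 - 11 - (-176)*I*√11) = -471 - 2*(-11)*(16 - 11 + 176*I*√11) = -471 - 2*(-11)*(5 + 176*I*√11) = -471 - (-110 - 3872*I*√11) = -471 + (110 + 3872*I*√11) = -361 + 3872*I*√11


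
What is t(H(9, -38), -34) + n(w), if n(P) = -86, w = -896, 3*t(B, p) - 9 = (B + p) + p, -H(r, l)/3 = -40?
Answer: -197/3 ≈ -65.667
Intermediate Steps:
H(r, l) = 120 (H(r, l) = -3*(-40) = 120)
t(B, p) = 3 + B/3 + 2*p/3 (t(B, p) = 3 + ((B + p) + p)/3 = 3 + (B + 2*p)/3 = 3 + (B/3 + 2*p/3) = 3 + B/3 + 2*p/3)
t(H(9, -38), -34) + n(w) = (3 + (1/3)*120 + (2/3)*(-34)) - 86 = (3 + 40 - 68/3) - 86 = 61/3 - 86 = -197/3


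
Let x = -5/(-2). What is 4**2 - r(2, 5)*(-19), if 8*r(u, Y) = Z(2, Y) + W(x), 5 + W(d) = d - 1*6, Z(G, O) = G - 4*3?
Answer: -447/16 ≈ -27.938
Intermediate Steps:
Z(G, O) = -12 + G (Z(G, O) = G - 12 = -12 + G)
x = 5/2 (x = -5*(-1/2) = 5/2 ≈ 2.5000)
W(d) = -11 + d (W(d) = -5 + (d - 1*6) = -5 + (d - 6) = -5 + (-6 + d) = -11 + d)
r(u, Y) = -37/16 (r(u, Y) = ((-12 + 2) + (-11 + 5/2))/8 = (-10 - 17/2)/8 = (1/8)*(-37/2) = -37/16)
4**2 - r(2, 5)*(-19) = 4**2 - (-37)*(-19)/16 = 16 - 1*703/16 = 16 - 703/16 = -447/16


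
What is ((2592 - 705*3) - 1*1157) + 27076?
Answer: 26396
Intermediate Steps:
((2592 - 705*3) - 1*1157) + 27076 = ((2592 - 1*2115) - 1157) + 27076 = ((2592 - 2115) - 1157) + 27076 = (477 - 1157) + 27076 = -680 + 27076 = 26396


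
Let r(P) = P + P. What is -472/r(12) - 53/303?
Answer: -2004/101 ≈ -19.842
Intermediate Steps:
r(P) = 2*P
-472/r(12) - 53/303 = -472/(2*12) - 53/303 = -472/24 - 53*1/303 = -472*1/24 - 53/303 = -59/3 - 53/303 = -2004/101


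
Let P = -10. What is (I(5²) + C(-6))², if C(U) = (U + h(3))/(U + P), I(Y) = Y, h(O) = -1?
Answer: 165649/256 ≈ 647.07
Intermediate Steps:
C(U) = (-1 + U)/(-10 + U) (C(U) = (U - 1)/(U - 10) = (-1 + U)/(-10 + U))
(I(5²) + C(-6))² = (5² + (-1 - 6)/(-10 - 6))² = (25 - 7/(-16))² = (25 - 1/16*(-7))² = (25 + 7/16)² = (407/16)² = 165649/256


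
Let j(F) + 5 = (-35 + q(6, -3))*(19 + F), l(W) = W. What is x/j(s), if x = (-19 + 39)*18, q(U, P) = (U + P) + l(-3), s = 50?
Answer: -18/121 ≈ -0.14876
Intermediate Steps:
q(U, P) = -3 + P + U (q(U, P) = (U + P) - 3 = (P + U) - 3 = -3 + P + U)
x = 360 (x = 20*18 = 360)
j(F) = -670 - 35*F (j(F) = -5 + (-35 + (-3 - 3 + 6))*(19 + F) = -5 + (-35 + 0)*(19 + F) = -5 - 35*(19 + F) = -5 + (-665 - 35*F) = -670 - 35*F)
x/j(s) = 360/(-670 - 35*50) = 360/(-670 - 1750) = 360/(-2420) = 360*(-1/2420) = -18/121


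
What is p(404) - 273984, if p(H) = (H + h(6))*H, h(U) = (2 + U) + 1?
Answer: -107132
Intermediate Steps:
h(U) = 3 + U
p(H) = H*(9 + H) (p(H) = (H + (3 + 6))*H = (H + 9)*H = (9 + H)*H = H*(9 + H))
p(404) - 273984 = 404*(9 + 404) - 273984 = 404*413 - 273984 = 166852 - 273984 = -107132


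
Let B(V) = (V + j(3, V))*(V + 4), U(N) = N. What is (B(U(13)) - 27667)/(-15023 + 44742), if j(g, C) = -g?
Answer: -27497/29719 ≈ -0.92523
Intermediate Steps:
B(V) = (-3 + V)*(4 + V) (B(V) = (V - 1*3)*(V + 4) = (V - 3)*(4 + V) = (-3 + V)*(4 + V))
(B(U(13)) - 27667)/(-15023 + 44742) = ((-12 + 13 + 13²) - 27667)/(-15023 + 44742) = ((-12 + 13 + 169) - 27667)/29719 = (170 - 27667)*(1/29719) = -27497*1/29719 = -27497/29719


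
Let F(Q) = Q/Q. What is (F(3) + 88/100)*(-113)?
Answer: -5311/25 ≈ -212.44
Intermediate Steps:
F(Q) = 1
(F(3) + 88/100)*(-113) = (1 + 88/100)*(-113) = (1 + 88*(1/100))*(-113) = (1 + 22/25)*(-113) = (47/25)*(-113) = -5311/25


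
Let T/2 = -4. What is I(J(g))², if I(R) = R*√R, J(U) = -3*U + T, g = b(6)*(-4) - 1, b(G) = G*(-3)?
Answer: -10793861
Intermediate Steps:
T = -8 (T = 2*(-4) = -8)
b(G) = -3*G
g = 71 (g = -3*6*(-4) - 1 = -18*(-4) - 1 = 72 - 1 = 71)
J(U) = -8 - 3*U (J(U) = -3*U - 8 = -8 - 3*U)
I(R) = R^(3/2)
I(J(g))² = ((-8 - 3*71)^(3/2))² = ((-8 - 213)^(3/2))² = ((-221)^(3/2))² = (-221*I*√221)² = -10793861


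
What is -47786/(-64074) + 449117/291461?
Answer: 21352239002/9337536057 ≈ 2.2867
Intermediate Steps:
-47786/(-64074) + 449117/291461 = -47786*(-1/64074) + 449117*(1/291461) = 23893/32037 + 449117/291461 = 21352239002/9337536057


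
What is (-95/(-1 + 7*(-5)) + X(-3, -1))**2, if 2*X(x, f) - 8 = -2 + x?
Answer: 22201/1296 ≈ 17.130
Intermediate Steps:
X(x, f) = 3 + x/2 (X(x, f) = 4 + (-2 + x)/2 = 4 + (-1 + x/2) = 3 + x/2)
(-95/(-1 + 7*(-5)) + X(-3, -1))**2 = (-95/(-1 + 7*(-5)) + (3 + (1/2)*(-3)))**2 = (-95/(-1 - 35) + (3 - 3/2))**2 = (-95/(-36) + 3/2)**2 = (-95*(-1/36) + 3/2)**2 = (95/36 + 3/2)**2 = (149/36)**2 = 22201/1296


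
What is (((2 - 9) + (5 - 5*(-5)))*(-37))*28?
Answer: -23828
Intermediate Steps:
(((2 - 9) + (5 - 5*(-5)))*(-37))*28 = ((-7 + (5 + 25))*(-37))*28 = ((-7 + 30)*(-37))*28 = (23*(-37))*28 = -851*28 = -23828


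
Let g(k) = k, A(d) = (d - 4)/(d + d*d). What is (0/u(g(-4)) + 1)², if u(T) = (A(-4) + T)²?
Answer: 1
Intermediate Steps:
A(d) = (-4 + d)/(d + d²)
u(T) = (-⅔ + T)² (u(T) = ((-4 - 4)/((-4)*(1 - 4)) + T)² = (-¼*(-8)/(-3) + T)² = (-¼*(-⅓)*(-8) + T)² = (-⅔ + T)²)
(0/u(g(-4)) + 1)² = (0/(((-2 + 3*(-4))²/9)) + 1)² = (0/(((-2 - 12)²/9)) + 1)² = (0/(((⅑)*(-14)²)) + 1)² = (0/(((⅑)*196)) + 1)² = (0/(196/9) + 1)² = (0*(9/196) + 1)² = (0 + 1)² = 1² = 1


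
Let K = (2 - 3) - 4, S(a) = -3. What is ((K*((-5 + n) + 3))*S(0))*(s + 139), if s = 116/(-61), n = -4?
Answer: -752670/61 ≈ -12339.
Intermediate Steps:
K = -5 (K = -1 - 4 = -5)
s = -116/61 (s = 116*(-1/61) = -116/61 ≈ -1.9016)
((K*((-5 + n) + 3))*S(0))*(s + 139) = (-5*((-5 - 4) + 3)*(-3))*(-116/61 + 139) = (-5*(-9 + 3)*(-3))*(8363/61) = (-5*(-6)*(-3))*(8363/61) = (30*(-3))*(8363/61) = -90*8363/61 = -752670/61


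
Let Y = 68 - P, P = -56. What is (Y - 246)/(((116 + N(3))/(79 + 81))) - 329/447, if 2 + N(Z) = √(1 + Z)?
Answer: -2190901/12963 ≈ -169.01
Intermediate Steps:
N(Z) = -2 + √(1 + Z)
Y = 124 (Y = 68 - 1*(-56) = 68 + 56 = 124)
(Y - 246)/(((116 + N(3))/(79 + 81))) - 329/447 = (124 - 246)/(((116 + (-2 + √(1 + 3)))/(79 + 81))) - 329/447 = -122*160/(116 + (-2 + √4)) - 329*1/447 = -122*160/(116 + (-2 + 2)) - 329/447 = -122*160/(116 + 0) - 329/447 = -122/(116*(1/160)) - 329/447 = -122/29/40 - 329/447 = -122*40/29 - 329/447 = -4880/29 - 329/447 = -2190901/12963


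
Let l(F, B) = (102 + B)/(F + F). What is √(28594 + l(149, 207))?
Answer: √2539353658/298 ≈ 169.10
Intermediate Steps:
l(F, B) = (102 + B)/(2*F) (l(F, B) = (102 + B)/((2*F)) = (102 + B)*(1/(2*F)) = (102 + B)/(2*F))
√(28594 + l(149, 207)) = √(28594 + (½)*(102 + 207)/149) = √(28594 + (½)*(1/149)*309) = √(28594 + 309/298) = √(8521321/298) = √2539353658/298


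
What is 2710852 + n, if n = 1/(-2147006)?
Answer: 5820215509111/2147006 ≈ 2.7109e+6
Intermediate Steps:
n = -1/2147006 ≈ -4.6576e-7
2710852 + n = 2710852 - 1/2147006 = 5820215509111/2147006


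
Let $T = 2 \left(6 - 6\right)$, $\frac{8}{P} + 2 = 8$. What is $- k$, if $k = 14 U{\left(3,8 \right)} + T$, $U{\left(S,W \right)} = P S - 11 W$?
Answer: $1176$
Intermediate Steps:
$P = \frac{4}{3}$ ($P = \frac{8}{-2 + 8} = \frac{8}{6} = 8 \cdot \frac{1}{6} = \frac{4}{3} \approx 1.3333$)
$U{\left(S,W \right)} = - 11 W + \frac{4 S}{3}$ ($U{\left(S,W \right)} = \frac{4 S}{3} - 11 W = - 11 W + \frac{4 S}{3}$)
$T = 0$ ($T = 2 \cdot 0 = 0$)
$k = -1176$ ($k = 14 \left(\left(-11\right) 8 + \frac{4}{3} \cdot 3\right) + 0 = 14 \left(-88 + 4\right) + 0 = 14 \left(-84\right) + 0 = -1176 + 0 = -1176$)
$- k = \left(-1\right) \left(-1176\right) = 1176$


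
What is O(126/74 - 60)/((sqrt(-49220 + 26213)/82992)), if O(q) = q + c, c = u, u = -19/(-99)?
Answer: 5888005760*I*sqrt(23007)/28091547 ≈ 31792.0*I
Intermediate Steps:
u = 19/99 (u = -19*(-1/99) = 19/99 ≈ 0.19192)
c = 19/99 ≈ 0.19192
O(q) = 19/99 + q (O(q) = q + 19/99 = 19/99 + q)
O(126/74 - 60)/((sqrt(-49220 + 26213)/82992)) = (19/99 + (126/74 - 60))/((sqrt(-49220 + 26213)/82992)) = (19/99 + (126*(1/74) - 60))/((sqrt(-23007)*(1/82992))) = (19/99 + (63/37 - 60))/(((I*sqrt(23007))*(1/82992))) = (19/99 - 2157/37)/((I*sqrt(23007)/82992)) = -(-5888005760)*I*sqrt(23007)/28091547 = 5888005760*I*sqrt(23007)/28091547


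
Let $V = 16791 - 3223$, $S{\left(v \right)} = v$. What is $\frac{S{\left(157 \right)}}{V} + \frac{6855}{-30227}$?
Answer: $- \frac{88263001}{410119936} \approx -0.21521$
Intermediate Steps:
$V = 13568$ ($V = 16791 - 3223 = 13568$)
$\frac{S{\left(157 \right)}}{V} + \frac{6855}{-30227} = \frac{157}{13568} + \frac{6855}{-30227} = 157 \cdot \frac{1}{13568} + 6855 \left(- \frac{1}{30227}\right) = \frac{157}{13568} - \frac{6855}{30227} = - \frac{88263001}{410119936}$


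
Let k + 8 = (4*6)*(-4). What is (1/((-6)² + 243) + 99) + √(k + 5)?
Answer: 27622/279 + 3*I*√11 ≈ 99.004 + 9.9499*I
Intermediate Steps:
k = -104 (k = -8 + (4*6)*(-4) = -8 + 24*(-4) = -8 - 96 = -104)
(1/((-6)² + 243) + 99) + √(k + 5) = (1/((-6)² + 243) + 99) + √(-104 + 5) = (1/(36 + 243) + 99) + √(-99) = (1/279 + 99) + 3*I*√11 = 27622/279 + 3*I*√11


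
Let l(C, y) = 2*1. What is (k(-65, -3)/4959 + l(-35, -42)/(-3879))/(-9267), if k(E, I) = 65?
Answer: -8971/6602209281 ≈ -1.3588e-6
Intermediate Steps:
l(C, y) = 2
(k(-65, -3)/4959 + l(-35, -42)/(-3879))/(-9267) = (65/4959 + 2/(-3879))/(-9267) = (65*(1/4959) + 2*(-1/3879))*(-1/9267) = (65/4959 - 2/3879)*(-1/9267) = (8971/712443)*(-1/9267) = -8971/6602209281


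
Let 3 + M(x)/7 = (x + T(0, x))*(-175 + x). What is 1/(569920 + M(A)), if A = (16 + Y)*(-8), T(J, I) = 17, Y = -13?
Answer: 1/579650 ≈ 1.7252e-6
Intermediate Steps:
A = -24 (A = (16 - 13)*(-8) = 3*(-8) = -24)
M(x) = -21 + 7*(-175 + x)*(17 + x) (M(x) = -21 + 7*((x + 17)*(-175 + x)) = -21 + 7*((17 + x)*(-175 + x)) = -21 + 7*((-175 + x)*(17 + x)) = -21 + 7*(-175 + x)*(17 + x))
1/(569920 + M(A)) = 1/(569920 + (-20846 - 1106*(-24) + 7*(-24)²)) = 1/(569920 + (-20846 + 26544 + 7*576)) = 1/(569920 + (-20846 + 26544 + 4032)) = 1/(569920 + 9730) = 1/579650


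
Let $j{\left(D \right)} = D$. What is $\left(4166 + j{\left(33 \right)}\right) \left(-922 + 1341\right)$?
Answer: $1759381$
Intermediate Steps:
$\left(4166 + j{\left(33 \right)}\right) \left(-922 + 1341\right) = \left(4166 + 33\right) \left(-922 + 1341\right) = 4199 \cdot 419 = 1759381$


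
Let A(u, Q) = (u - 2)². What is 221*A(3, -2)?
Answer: 221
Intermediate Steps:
A(u, Q) = (-2 + u)²
221*A(3, -2) = 221*(-2 + 3)² = 221*1² = 221*1 = 221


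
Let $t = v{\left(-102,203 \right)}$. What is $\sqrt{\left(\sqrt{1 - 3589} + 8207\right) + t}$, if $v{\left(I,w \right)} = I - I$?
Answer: $\sqrt{8207 + 2 i \sqrt{897}} \approx 90.593 + 0.3306 i$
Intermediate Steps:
$v{\left(I,w \right)} = 0$
$t = 0$
$\sqrt{\left(\sqrt{1 - 3589} + 8207\right) + t} = \sqrt{\left(\sqrt{1 - 3589} + 8207\right) + 0} = \sqrt{\left(\sqrt{-3588} + 8207\right) + 0} = \sqrt{\left(2 i \sqrt{897} + 8207\right) + 0} = \sqrt{\left(8207 + 2 i \sqrt{897}\right) + 0} = \sqrt{8207 + 2 i \sqrt{897}}$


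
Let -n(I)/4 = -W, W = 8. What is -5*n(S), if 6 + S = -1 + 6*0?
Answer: -160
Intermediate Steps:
S = -7 (S = -6 + (-1 + 6*0) = -6 + (-1 + 0) = -6 - 1 = -7)
n(I) = 32 (n(I) = -(-4)*8 = -4*(-8) = 32)
-5*n(S) = -5*32 = -160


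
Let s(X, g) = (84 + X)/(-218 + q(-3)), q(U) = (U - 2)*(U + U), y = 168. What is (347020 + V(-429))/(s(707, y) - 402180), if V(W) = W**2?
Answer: -99839468/75610631 ≈ -1.3204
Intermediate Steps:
q(U) = 2*U*(-2 + U) (q(U) = (-2 + U)*(2*U) = 2*U*(-2 + U))
s(X, g) = -21/47 - X/188 (s(X, g) = (84 + X)/(-218 + 2*(-3)*(-2 - 3)) = (84 + X)/(-218 + 2*(-3)*(-5)) = (84 + X)/(-218 + 30) = (84 + X)/(-188) = (84 + X)*(-1/188) = -21/47 - X/188)
(347020 + V(-429))/(s(707, y) - 402180) = (347020 + (-429)**2)/((-21/47 - 1/188*707) - 402180) = (347020 + 184041)/((-21/47 - 707/188) - 402180) = 531061/(-791/188 - 402180) = 531061/(-75610631/188) = 531061*(-188/75610631) = -99839468/75610631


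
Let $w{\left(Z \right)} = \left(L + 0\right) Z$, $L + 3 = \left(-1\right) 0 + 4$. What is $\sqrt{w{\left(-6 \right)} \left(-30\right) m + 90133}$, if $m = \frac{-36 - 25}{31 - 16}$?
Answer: $299$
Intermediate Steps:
$m = - \frac{61}{15} \approx -4.0667$
$L = 1$ ($L = -3 + \left(\left(-1\right) 0 + 4\right) = -3 + \left(0 + 4\right) = -3 + 4 = 1$)
$w{\left(Z \right)} = Z$ ($w{\left(Z \right)} = \left(1 + 0\right) Z = 1 Z = Z$)
$\sqrt{w{\left(-6 \right)} \left(-30\right) m + 90133} = \sqrt{\left(-6\right) \left(-30\right) \left(- \frac{61}{15}\right) + 90133} = \sqrt{180 \left(- \frac{61}{15}\right) + 90133} = \sqrt{-732 + 90133} = \sqrt{89401} = 299$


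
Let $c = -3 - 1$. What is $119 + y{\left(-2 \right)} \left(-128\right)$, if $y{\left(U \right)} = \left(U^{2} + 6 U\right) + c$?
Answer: $1655$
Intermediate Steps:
$c = -4$ ($c = -3 - 1 = -4$)
$y{\left(U \right)} = -4 + U^{2} + 6 U$ ($y{\left(U \right)} = \left(U^{2} + 6 U\right) - 4 = -4 + U^{2} + 6 U$)
$119 + y{\left(-2 \right)} \left(-128\right) = 119 + \left(-4 + \left(-2\right)^{2} + 6 \left(-2\right)\right) \left(-128\right) = 119 + \left(-4 + 4 - 12\right) \left(-128\right) = 119 - -1536 = 119 + 1536 = 1655$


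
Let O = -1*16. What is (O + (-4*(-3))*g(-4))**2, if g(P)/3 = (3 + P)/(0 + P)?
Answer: 49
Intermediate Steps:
O = -16
g(P) = 3*(3 + P)/P (g(P) = 3*((3 + P)/(0 + P)) = 3*((3 + P)/P) = 3*(3 + P)/P)
(O + (-4*(-3))*g(-4))**2 = (-16 + (-4*(-3))*(3 + 9/(-4)))**2 = (-16 + 12*(3 + 9*(-1/4)))**2 = (-16 + 12*(3 - 9/4))**2 = (-16 + 12*(3/4))**2 = (-16 + 9)**2 = (-7)**2 = 49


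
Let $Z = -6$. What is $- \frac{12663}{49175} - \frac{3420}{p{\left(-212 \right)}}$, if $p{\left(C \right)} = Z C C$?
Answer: $- \frac{38649723}{157865800} \approx -0.24483$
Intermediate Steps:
$p{\left(C \right)} = - 6 C^{2}$ ($p{\left(C \right)} = - 6 C C = - 6 C^{2}$)
$- \frac{12663}{49175} - \frac{3420}{p{\left(-212 \right)}} = - \frac{12663}{49175} - \frac{3420}{\left(-6\right) \left(-212\right)^{2}} = \left(-12663\right) \frac{1}{49175} - \frac{3420}{\left(-6\right) 44944} = - \frac{1809}{7025} - \frac{3420}{-269664} = - \frac{1809}{7025} - - \frac{285}{22472} = - \frac{1809}{7025} + \frac{285}{22472} = - \frac{38649723}{157865800}$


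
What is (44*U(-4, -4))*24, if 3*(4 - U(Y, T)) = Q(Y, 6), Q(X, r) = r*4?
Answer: -4224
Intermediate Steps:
Q(X, r) = 4*r
U(Y, T) = -4 (U(Y, T) = 4 - 4*6/3 = 4 - ⅓*24 = 4 - 8 = -4)
(44*U(-4, -4))*24 = (44*(-4))*24 = -176*24 = -4224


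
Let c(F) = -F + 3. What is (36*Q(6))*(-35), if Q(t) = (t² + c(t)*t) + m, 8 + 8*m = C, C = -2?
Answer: -21105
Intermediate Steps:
c(F) = 3 - F
m = -5/4 (m = -1 + (⅛)*(-2) = -1 - ¼ = -5/4 ≈ -1.2500)
Q(t) = -5/4 + t² + t*(3 - t) (Q(t) = (t² + (3 - t)*t) - 5/4 = (t² + t*(3 - t)) - 5/4 = -5/4 + t² + t*(3 - t))
(36*Q(6))*(-35) = (36*(-5/4 + 3*6))*(-35) = (36*(-5/4 + 18))*(-35) = (36*(67/4))*(-35) = 603*(-35) = -21105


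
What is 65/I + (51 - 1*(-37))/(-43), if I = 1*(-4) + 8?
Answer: 2443/172 ≈ 14.203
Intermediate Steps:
I = 4 (I = -4 + 8 = 4)
65/I + (51 - 1*(-37))/(-43) = 65/4 + (51 - 1*(-37))/(-43) = 65*(¼) + (51 + 37)*(-1/43) = 65/4 + 88*(-1/43) = 65/4 - 88/43 = 2443/172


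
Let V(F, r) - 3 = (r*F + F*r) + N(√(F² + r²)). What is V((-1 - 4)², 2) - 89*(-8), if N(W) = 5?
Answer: 820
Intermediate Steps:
V(F, r) = 8 + 2*F*r (V(F, r) = 3 + ((r*F + F*r) + 5) = 3 + ((F*r + F*r) + 5) = 3 + (2*F*r + 5) = 3 + (5 + 2*F*r) = 8 + 2*F*r)
V((-1 - 4)², 2) - 89*(-8) = (8 + 2*(-1 - 4)²*2) - 89*(-8) = (8 + 2*(-5)²*2) + 712 = (8 + 2*25*2) + 712 = (8 + 100) + 712 = 108 + 712 = 820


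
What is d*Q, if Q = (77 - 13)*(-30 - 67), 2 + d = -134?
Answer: 844288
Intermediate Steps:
d = -136 (d = -2 - 134 = -136)
Q = -6208 (Q = 64*(-97) = -6208)
d*Q = -136*(-6208) = 844288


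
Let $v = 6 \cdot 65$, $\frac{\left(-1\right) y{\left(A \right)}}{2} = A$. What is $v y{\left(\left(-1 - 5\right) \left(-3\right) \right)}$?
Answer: $-14040$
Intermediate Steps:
$y{\left(A \right)} = - 2 A$
$v = 390$
$v y{\left(\left(-1 - 5\right) \left(-3\right) \right)} = 390 \left(- 2 \left(-1 - 5\right) \left(-3\right)\right) = 390 \left(- 2 \left(\left(-6\right) \left(-3\right)\right)\right) = 390 \left(\left(-2\right) 18\right) = 390 \left(-36\right) = -14040$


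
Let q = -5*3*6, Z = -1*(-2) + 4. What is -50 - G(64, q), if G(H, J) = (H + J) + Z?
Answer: -30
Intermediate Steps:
Z = 6 (Z = 2 + 4 = 6)
q = -90 (q = -15*6 = -90)
G(H, J) = 6 + H + J (G(H, J) = (H + J) + 6 = 6 + H + J)
-50 - G(64, q) = -50 - (6 + 64 - 90) = -50 - 1*(-20) = -50 + 20 = -30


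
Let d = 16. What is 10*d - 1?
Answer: 159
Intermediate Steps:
10*d - 1 = 10*16 - 1 = 160 - 1 = 159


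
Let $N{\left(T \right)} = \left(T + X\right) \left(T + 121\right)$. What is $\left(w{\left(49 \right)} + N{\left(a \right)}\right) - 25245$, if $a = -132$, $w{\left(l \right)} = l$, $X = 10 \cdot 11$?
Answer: $-24954$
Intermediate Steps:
$X = 110$
$N{\left(T \right)} = \left(110 + T\right) \left(121 + T\right)$ ($N{\left(T \right)} = \left(T + 110\right) \left(T + 121\right) = \left(110 + T\right) \left(121 + T\right)$)
$\left(w{\left(49 \right)} + N{\left(a \right)}\right) - 25245 = \left(49 + \left(13310 + \left(-132\right)^{2} + 231 \left(-132\right)\right)\right) - 25245 = \left(49 + \left(13310 + 17424 - 30492\right)\right) - 25245 = \left(49 + 242\right) - 25245 = 291 - 25245 = -24954$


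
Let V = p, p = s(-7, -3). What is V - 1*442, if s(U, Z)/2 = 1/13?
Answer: -5744/13 ≈ -441.85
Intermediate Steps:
s(U, Z) = 2/13
p = 2/13 ≈ 0.15385
V = 2/13 ≈ 0.15385
V - 1*442 = 2/13 - 1*442 = 2/13 - 442 = -5744/13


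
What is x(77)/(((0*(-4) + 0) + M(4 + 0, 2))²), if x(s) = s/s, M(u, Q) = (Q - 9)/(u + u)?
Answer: 64/49 ≈ 1.3061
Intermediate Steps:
M(u, Q) = (-9 + Q)/(2*u) (M(u, Q) = (-9 + Q)/((2*u)) = (-9 + Q)*(1/(2*u)) = (-9 + Q)/(2*u))
x(s) = 1
x(77)/(((0*(-4) + 0) + M(4 + 0, 2))²) = 1/((0*(-4) + 0) + (-9 + 2)/(2*(4 + 0)))² = 1/((0 + 0) + (½)*(-7)/4)² = 1/(0 + (½)*(¼)*(-7))² = 1/(0 - 7/8)² = 1/(-7/8)² = 1/(49/64) = 1*(64/49) = 64/49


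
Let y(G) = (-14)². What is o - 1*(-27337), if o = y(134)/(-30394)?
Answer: 59348613/2171 ≈ 27337.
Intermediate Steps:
y(G) = 196
o = -14/2171 (o = 196/(-30394) = 196*(-1/30394) = -14/2171 ≈ -0.0064486)
o - 1*(-27337) = -14/2171 - 1*(-27337) = -14/2171 + 27337 = 59348613/2171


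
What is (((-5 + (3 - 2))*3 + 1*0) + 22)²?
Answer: 100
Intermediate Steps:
(((-5 + (3 - 2))*3 + 1*0) + 22)² = (((-5 + 1)*3 + 0) + 22)² = ((-4*3 + 0) + 22)² = ((-12 + 0) + 22)² = (-12 + 22)² = 10² = 100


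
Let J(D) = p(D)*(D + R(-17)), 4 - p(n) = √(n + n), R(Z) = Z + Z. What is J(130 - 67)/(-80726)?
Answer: -58/40363 + 87*√14/80726 ≈ 0.0025955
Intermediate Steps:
R(Z) = 2*Z
p(n) = 4 - √2*√n (p(n) = 4 - √(n + n) = 4 - √(2*n) = 4 - √2*√n)
J(D) = (-34 + D)*(4 - √2*√D) (J(D) = (4 - √2*√D)*(D + 2*(-17)) = (4 - √2*√D)*(D - 34) = (4 - √2*√D)*(-34 + D) = (-34 + D)*(4 - √2*√D))
J(130 - 67)/(-80726) = -(-34 + (130 - 67))*(-4 + √2*√(130 - 67))/(-80726) = -(-34 + 63)*(-4 + √2*√63)*(-1/80726) = -1*29*(-4 + √2*(3*√7))*(-1/80726) = -1*29*(-4 + 3*√14)*(-1/80726) = (116 - 87*√14)*(-1/80726) = -58/40363 + 87*√14/80726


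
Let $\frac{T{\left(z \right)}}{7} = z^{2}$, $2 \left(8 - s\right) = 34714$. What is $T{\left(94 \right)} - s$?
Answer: $79201$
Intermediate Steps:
$s = -17349$ ($s = 8 - 17357 = -17349$)
$T{\left(z \right)} = 7 z^{2}$
$T{\left(94 \right)} - s = 7 \cdot 94^{2} - -17349 = 7 \cdot 8836 + 17349 = 61852 + 17349 = 79201$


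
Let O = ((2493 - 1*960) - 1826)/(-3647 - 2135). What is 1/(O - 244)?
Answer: -5782/1410515 ≈ -0.0040992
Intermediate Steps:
O = 293/5782 (O = ((2493 - 960) - 1826)/(-5782) = (1533 - 1826)*(-1/5782) = -293*(-1/5782) = 293/5782 ≈ 0.050674)
1/(O - 244) = 1/(293/5782 - 244) = 1/(-1410515/5782) = -5782/1410515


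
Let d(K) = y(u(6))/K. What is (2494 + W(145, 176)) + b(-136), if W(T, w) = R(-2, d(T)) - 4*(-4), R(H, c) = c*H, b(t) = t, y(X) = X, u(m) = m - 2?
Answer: 344222/145 ≈ 2373.9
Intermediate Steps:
u(m) = -2 + m
d(K) = 4/K (d(K) = (-2 + 6)/K = 4/K)
R(H, c) = H*c
W(T, w) = 16 - 8/T (W(T, w) = -8/T - 4*(-4) = -8/T + 16 = 16 - 8/T)
(2494 + W(145, 176)) + b(-136) = (2494 + (16 - 8/145)) - 136 = (2494 + 2312/145) - 136 = 363942/145 - 136 = 344222/145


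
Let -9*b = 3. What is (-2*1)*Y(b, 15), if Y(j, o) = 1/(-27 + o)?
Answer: ⅙ ≈ 0.16667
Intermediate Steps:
b = -⅓ (b = -⅑*3 = -⅓ ≈ -0.33333)
(-2*1)*Y(b, 15) = (-2*1)/(-27 + 15) = -2/(-12) = -2*(-1/12) = ⅙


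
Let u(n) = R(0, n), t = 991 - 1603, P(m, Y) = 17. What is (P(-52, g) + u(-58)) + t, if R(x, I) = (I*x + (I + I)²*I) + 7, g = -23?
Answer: -781036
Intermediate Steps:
t = -612
R(x, I) = 7 + 4*I³ + I*x (R(x, I) = (I*x + (2*I)²*I) + 7 = (I*x + (4*I²)*I) + 7 = (I*x + 4*I³) + 7 = (4*I³ + I*x) + 7 = 7 + 4*I³ + I*x)
u(n) = 7 + 4*n³ (u(n) = 7 + 4*n³ + n*0 = 7 + 4*n³ + 0 = 7 + 4*n³)
(P(-52, g) + u(-58)) + t = (17 + (7 + 4*(-58)³)) - 612 = (17 + (7 + 4*(-195112))) - 612 = (17 + (7 - 780448)) - 612 = (17 - 780441) - 612 = -780424 - 612 = -781036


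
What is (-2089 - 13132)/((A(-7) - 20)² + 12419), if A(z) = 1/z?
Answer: -745829/628412 ≈ -1.1868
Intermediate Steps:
(-2089 - 13132)/((A(-7) - 20)² + 12419) = (-2089 - 13132)/((1/(-7) - 20)² + 12419) = -15221/((-⅐ - 20)² + 12419) = -15221/((-141/7)² + 12419) = -15221/(19881/49 + 12419) = -15221/628412/49 = -15221*49/628412 = -745829/628412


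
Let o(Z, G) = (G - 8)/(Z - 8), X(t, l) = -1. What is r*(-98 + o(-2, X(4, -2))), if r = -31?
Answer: 30101/10 ≈ 3010.1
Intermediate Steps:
o(Z, G) = (-8 + G)/(-8 + Z)
r*(-98 + o(-2, X(4, -2))) = -31*(-98 + (-8 - 1)/(-8 - 2)) = -31*(-98 - 9/(-10)) = -31*(-98 - ⅒*(-9)) = -31*(-98 + 9/10) = -31*(-971/10) = 30101/10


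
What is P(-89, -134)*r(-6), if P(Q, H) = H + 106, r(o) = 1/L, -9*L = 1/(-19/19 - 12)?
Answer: -3276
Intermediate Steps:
L = 1/117 (L = -1/(9*(-19/19 - 12)) = -1/(9*(-19*1/19 - 12)) = -1/(9*(-1 - 12)) = -⅑/(-13) = -⅑*(-1/13) = 1/117 ≈ 0.0085470)
r(o) = 117 (r(o) = 1/(1/117) = 117)
P(Q, H) = 106 + H
P(-89, -134)*r(-6) = (106 - 134)*117 = -28*117 = -3276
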